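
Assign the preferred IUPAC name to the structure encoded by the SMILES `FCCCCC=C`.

6-fluorohex-1-ene

The longest chain bearing the multiple bond is 6 carbons long (hexane).
A C=C double bond in the chain gives the infix -ene-.
Choose the numbering such that numbering from this end puts the double bond at C-1 rather than C-5.
That gives the double bond between C-1 and C-2; a fluoro group at C-6.
Assembling the pieces gives 6-fluorohex-1-ene.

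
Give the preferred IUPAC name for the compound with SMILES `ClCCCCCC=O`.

The longest chain bearing the –CHO group is 6 carbons long (hexane).
An aldehyde (terminal –CHO) is the principal characteristic group, giving the suffix -al.
Number the chain so that the aldehyde carbon is C-1 by definition.
This places a chloro group at C-6.
Assembling the pieces gives 6-chlorohexanal.

6-chlorohexanal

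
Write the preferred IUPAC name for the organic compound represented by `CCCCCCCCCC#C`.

undec-1-yne

The longest chain bearing the multiple bond is 11 carbons long (undecane).
There is one C≡C triple bond, indicated by the ending -yne.
Choose the numbering such that numbering from this end puts the triple bond at C-1 rather than C-10.
That gives the triple bond between C-1 and C-2.
The name is undec-1-yne.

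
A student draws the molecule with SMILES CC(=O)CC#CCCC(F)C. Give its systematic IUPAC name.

8-fluoronon-4-yn-2-one

The longest carbon chain that includes the carbonyl and the multiple bond has 9 carbons, so the parent hydride is nonane.
The principal characteristic group is a ketone (C=O on an internal carbon), named with the suffix -one.
There is one C≡C triple bond, indicated by the ending -yne.
Choose the numbering such that numbering from this end puts the carbonyl group at C-2 rather than C-8.
That gives the carbonyl at C-2; the triple bond between C-4 and C-5; a fluoro group at C-8.
Assembling the pieces gives 8-fluoronon-4-yn-2-one.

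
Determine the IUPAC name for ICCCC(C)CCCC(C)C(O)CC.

11-iodo-4,8-dimethylundecan-3-ol

The longest carbon chain that includes the –OH group has 11 carbons, so the parent hydride is undecane.
The principal characteristic group is an alcohol (–OH), named with the suffix -ol.
Number the chain so that numbering from this end puts the hydroxyl group at C-3 rather than C-9.
That gives the hydroxyl at C-3; an iodo group at C-11; methyl groups at C-4 and C-8.
Prefixes are listed alphabetically: iodo, methyl.
Putting it together: 11-iodo-4,8-dimethylundecan-3-ol.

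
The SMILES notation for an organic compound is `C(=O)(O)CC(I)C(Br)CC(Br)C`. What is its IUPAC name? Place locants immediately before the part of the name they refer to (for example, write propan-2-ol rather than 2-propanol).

4,6-dibromo-3-iodoheptanoic acid

The longest carbon chain that includes the –COOH group has 7 carbons, so the parent hydride is heptane.
A carboxylic acid (terminal –COOH) is the principal characteristic group, giving the suffix -oic acid.
Choose the numbering such that the carboxylic acid carbon is C-1 by definition.
That gives bromo groups at C-4 and C-6; an iodo group at C-3.
The substituents are ordered alphabetically, ignoring any di-/tri- multipliers.
The name is 4,6-dibromo-3-iodoheptanoic acid.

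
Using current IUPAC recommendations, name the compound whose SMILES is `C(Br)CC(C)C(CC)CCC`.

The longest carbon chain is 7 atoms: the parent is heptane.
Number the chain so that the substituent locant set {1,3,4} is lower than {4,5,7} at the first point of difference.
With this numbering: a bromo group at C-1; an ethyl group at C-4; a methyl group at C-3.
Substituent prefixes are cited in alphabetical order (multiplying prefixes like di-/tri- are ignored for ordering).
Assembling the pieces gives 1-bromo-4-ethyl-3-methylheptane.

1-bromo-4-ethyl-3-methylheptane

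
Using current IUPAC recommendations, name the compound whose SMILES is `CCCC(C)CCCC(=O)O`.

5-methyloctanoic acid

The longest carbon chain that includes the –COOH group has 8 carbons, so the parent hydride is octane.
The principal characteristic group is a carboxylic acid (terminal –COOH), named with the suffix -oic acid.
Choose the numbering such that the carboxylic acid carbon is C-1 by definition.
That gives a methyl group at C-5.
The name is 5-methyloctanoic acid.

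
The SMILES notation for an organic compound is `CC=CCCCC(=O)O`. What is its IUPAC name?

hept-5-enoic acid

Counting along the main chain through the –COOH group and the multiple bond gives 7 carbons: the parent is heptane.
The principal characteristic group is a carboxylic acid (terminal –COOH), named with the suffix -oic acid.
The chain contains a C=C double bond, so the unsaturation ending is -ene.
Number the chain so that the carboxylic acid carbon is C-1 by definition.
With this numbering: the double bond between C-5 and C-6.
Assembling the pieces gives hept-5-enoic acid.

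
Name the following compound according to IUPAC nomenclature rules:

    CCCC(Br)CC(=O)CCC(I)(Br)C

The longest chain bearing the carbonyl is 10 carbons long (decane).
The principal characteristic group is a ketone (C=O on an internal carbon), named with the suffix -one.
The numbering direction is chosen so that numbering from this end puts the carbonyl group at C-5 rather than C-6.
This places the carbonyl at C-5; bromo groups at C-2 and C-7; an iodo group at C-2.
Prefixes are listed alphabetically: bromo, iodo.
Assembling the pieces gives 2,7-dibromo-2-iododecan-5-one.

2,7-dibromo-2-iododecan-5-one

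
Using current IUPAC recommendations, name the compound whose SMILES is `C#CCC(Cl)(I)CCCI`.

4-chloro-4,7-diiodohept-1-yne

Counting along the main chain through the multiple bond gives 7 carbons: the parent is heptane.
There is one C≡C triple bond, indicated by the ending -yne.
Choose the numbering such that numbering from this end puts the triple bond at C-1 rather than C-6.
With this numbering: the triple bond between C-1 and C-2; a chloro group at C-4; iodo groups at C-4 and C-7.
Substituent prefixes are cited in alphabetical order (multiplying prefixes like di-/tri- are ignored for ordering).
Assembling the pieces gives 4-chloro-4,7-diiodohept-1-yne.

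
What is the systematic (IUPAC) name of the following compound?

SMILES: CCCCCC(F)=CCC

4-fluoronon-3-ene

Counting along the main chain through the multiple bond gives 9 carbons: the parent is nonane.
A C=C double bond in the chain gives the infix -ene-.
Number the chain so that numbering from this end puts the double bond at C-3 rather than C-6.
With this numbering: the double bond between C-3 and C-4; a fluoro group at C-4.
The name is 4-fluoronon-3-ene.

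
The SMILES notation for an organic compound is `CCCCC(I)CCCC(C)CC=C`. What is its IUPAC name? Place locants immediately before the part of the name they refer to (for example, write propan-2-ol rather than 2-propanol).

8-iodo-4-methyldodec-1-ene

The longest chain bearing the multiple bond is 12 carbons long (dodecane).
A C=C double bond in the chain gives the infix -ene-.
Number the chain so that numbering from this end puts the double bond at C-1 rather than C-11.
This places the double bond between C-1 and C-2; an iodo group at C-8; a methyl group at C-4.
Substituent prefixes are cited in alphabetical order (multiplying prefixes like di-/tri- are ignored for ordering).
Putting it together: 8-iodo-4-methyldodec-1-ene.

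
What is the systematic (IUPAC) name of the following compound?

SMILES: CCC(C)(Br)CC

The longest carbon chain is 5 atoms: the parent is pentane.
The molecule is symmetric, so either numbering direction gives the same locants.
This places a bromo group at C-3; a methyl group at C-3.
Prefixes are listed alphabetically: bromo, methyl.
Putting it together: 3-bromo-3-methylpentane.

3-bromo-3-methylpentane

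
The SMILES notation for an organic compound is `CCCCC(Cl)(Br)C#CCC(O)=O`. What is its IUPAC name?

5-bromo-5-chloronon-3-ynoic acid

Counting along the main chain through the –COOH group and the multiple bond gives 9 carbons: the parent is nonane.
The highest-priority functional group is a carboxylic acid (terminal –COOH), so the name ends in -oic acid.
There is one C≡C triple bond, indicated by the ending -yne.
Number the chain so that the carboxylic acid carbon is C-1 by definition.
That gives the triple bond between C-3 and C-4; a bromo group at C-5; a chloro group at C-5.
The substituents are ordered alphabetically, ignoring any di-/tri- multipliers.
The name is 5-bromo-5-chloronon-3-ynoic acid.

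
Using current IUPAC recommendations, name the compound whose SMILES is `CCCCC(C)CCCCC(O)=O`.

The longest chain bearing the –COOH group is 10 carbons long (decane).
The highest-priority functional group is a carboxylic acid (terminal –COOH), so the name ends in -oic acid.
The numbering direction is chosen so that the carboxylic acid carbon is C-1 by definition.
With this numbering: a methyl group at C-6.
The name is 6-methyldecanoic acid.

6-methyldecanoic acid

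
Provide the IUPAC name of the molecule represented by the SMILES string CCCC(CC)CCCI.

4-ethyl-1-iodoheptane

The parent chain contains 7 carbons (heptane).
Number the chain so that the substituent locant set {1,4} is lower than {4,7} at the first point of difference.
With this numbering: an ethyl group at C-4; an iodo group at C-1.
Prefixes are listed alphabetically: ethyl, iodo.
Assembling the pieces gives 4-ethyl-1-iodoheptane.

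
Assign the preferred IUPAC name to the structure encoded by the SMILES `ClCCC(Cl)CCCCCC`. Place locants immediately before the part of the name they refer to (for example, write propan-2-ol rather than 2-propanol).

The longest continuous carbon chain has 9 atoms, so the parent hydride is nonane.
The numbering direction is chosen so that the substituent locant set {1,3} is lower than {7,9} at the first point of difference.
With this numbering: chloro groups at C-1 and C-3.
Putting it together: 1,3-dichlorononane.

1,3-dichlorononane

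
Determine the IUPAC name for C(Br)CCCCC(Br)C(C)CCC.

1,6-dibromo-7-methyldecane

The parent chain contains 10 carbons (decane).
The numbering direction is chosen so that the substituent locant set {1,6,7} is lower than {4,5,10} at the first point of difference.
That gives bromo groups at C-1 and C-6; a methyl group at C-7.
Prefixes are listed alphabetically: bromo, methyl.
The name is 1,6-dibromo-7-methyldecane.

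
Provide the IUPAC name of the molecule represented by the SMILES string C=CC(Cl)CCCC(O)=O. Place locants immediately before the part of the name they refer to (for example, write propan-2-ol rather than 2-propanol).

The longest chain bearing the –COOH group and the multiple bond is 7 carbons long (heptane).
The highest-priority functional group is a carboxylic acid (terminal –COOH), so the name ends in -oic acid.
The chain contains a C=C double bond, so the unsaturation ending is -ene.
Number the chain so that the carboxylic acid carbon is C-1 by definition.
This places the double bond between C-6 and C-7; a chloro group at C-5.
Assembling the pieces gives 5-chlorohept-6-enoic acid.

5-chlorohept-6-enoic acid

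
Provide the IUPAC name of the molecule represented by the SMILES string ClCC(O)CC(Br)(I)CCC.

4-bromo-1-chloro-4-iodoheptan-2-ol

The longest chain bearing the –OH group is 7 carbons long (heptane).
The principal characteristic group is an alcohol (–OH), named with the suffix -ol.
The numbering direction is chosen so that numbering from this end puts the hydroxyl group at C-2 rather than C-6.
With this numbering: the hydroxyl at C-2; a bromo group at C-4; a chloro group at C-1; an iodo group at C-4.
The substituents are ordered alphabetically, ignoring any di-/tri- multipliers.
Assembling the pieces gives 4-bromo-1-chloro-4-iodoheptan-2-ol.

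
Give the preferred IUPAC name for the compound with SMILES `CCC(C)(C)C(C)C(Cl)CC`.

The longest carbon chain is 7 atoms: the parent is heptane.
The numbering direction is chosen so that the substituent locant set {3,3,4,5} is lower than {3,4,5,5} at the first point of difference.
This places a chloro group at C-5; methyl groups at C-3 (×2) and C-4.
Prefixes are listed alphabetically: chloro, methyl.
Putting it together: 5-chloro-3,3,4-trimethylheptane.

5-chloro-3,3,4-trimethylheptane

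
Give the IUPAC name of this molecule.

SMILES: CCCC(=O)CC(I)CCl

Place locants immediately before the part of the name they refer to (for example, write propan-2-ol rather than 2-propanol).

The longest carbon chain that includes the carbonyl has 7 carbons, so the parent hydride is heptane.
The highest-priority functional group is a ketone (C=O on an internal carbon), so the name ends in -one.
Choose the numbering such that the substituent locant set {1,2} is lower than {6,7} at the first point of difference.
This places the carbonyl at C-4; a chloro group at C-1; an iodo group at C-2.
Prefixes are listed alphabetically: chloro, iodo.
Assembling the pieces gives 1-chloro-2-iodoheptan-4-one.

1-chloro-2-iodoheptan-4-one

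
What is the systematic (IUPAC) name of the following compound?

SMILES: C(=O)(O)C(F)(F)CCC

The longest carbon chain that includes the –COOH group has 5 carbons, so the parent hydride is pentane.
The highest-priority functional group is a carboxylic acid (terminal –COOH), so the name ends in -oic acid.
Number the chain so that the carboxylic acid carbon is C-1 by definition.
This places two fluoro groups at C-2.
Putting it together: 2,2-difluoropentanoic acid.

2,2-difluoropentanoic acid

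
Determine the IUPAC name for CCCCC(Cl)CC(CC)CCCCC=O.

The longest chain bearing the –CHO group is 12 carbons long (dodecane).
The principal characteristic group is an aldehyde (terminal –CHO), named with the suffix -al.
Choose the numbering such that the aldehyde carbon is C-1 by definition.
This places a chloro group at C-8; an ethyl group at C-6.
Substituent prefixes are cited in alphabetical order (multiplying prefixes like di-/tri- are ignored for ordering).
Putting it together: 8-chloro-6-ethyldodecanal.

8-chloro-6-ethyldodecanal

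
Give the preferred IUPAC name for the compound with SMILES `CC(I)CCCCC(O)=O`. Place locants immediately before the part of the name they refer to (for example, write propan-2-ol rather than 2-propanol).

Counting along the main chain through the –COOH group gives 7 carbons: the parent is heptane.
The highest-priority functional group is a carboxylic acid (terminal –COOH), so the name ends in -oic acid.
The numbering direction is chosen so that the carboxylic acid carbon is C-1 by definition.
This places an iodo group at C-6.
The name is 6-iodoheptanoic acid.

6-iodoheptanoic acid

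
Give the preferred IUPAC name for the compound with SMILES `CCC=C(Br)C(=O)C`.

The longest carbon chain that includes the carbonyl and the multiple bond has 6 carbons, so the parent hydride is hexane.
The highest-priority functional group is a ketone (C=O on an internal carbon), so the name ends in -one.
The chain contains a C=C double bond, so the unsaturation ending is -ene.
The numbering direction is chosen so that numbering from this end puts the carbonyl group at C-2 rather than C-5.
With this numbering: the carbonyl at C-2; the double bond between C-3 and C-4; a bromo group at C-3.
The name is 3-bromohex-3-en-2-one.

3-bromohex-3-en-2-one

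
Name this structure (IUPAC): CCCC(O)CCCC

octan-4-ol

The longest carbon chain that includes the –OH group has 8 carbons, so the parent hydride is octane.
The highest-priority functional group is an alcohol (–OH), so the name ends in -ol.
Number the chain so that numbering from this end puts the hydroxyl group at C-4 rather than C-5.
That gives the hydroxyl at C-4.
Putting it together: octan-4-ol.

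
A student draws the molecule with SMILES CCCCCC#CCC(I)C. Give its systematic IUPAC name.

The longest chain bearing the multiple bond is 10 carbons long (decane).
The chain contains a C≡C triple bond, so the unsaturation ending is -yne.
Choose the numbering such that numbering from this end puts the triple bond at C-4 rather than C-6.
With this numbering: the triple bond between C-4 and C-5; an iodo group at C-2.
Assembling the pieces gives 2-iododec-4-yne.

2-iododec-4-yne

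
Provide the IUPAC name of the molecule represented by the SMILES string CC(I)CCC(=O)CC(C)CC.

The longest chain bearing the carbonyl is 9 carbons long (nonane).
The highest-priority functional group is a ketone (C=O on an internal carbon), so the name ends in -one.
The numbering direction is chosen so that the substituent locant set {2,7} is lower than {3,8} at the first point of difference.
With this numbering: the carbonyl at C-5; an iodo group at C-2; a methyl group at C-7.
Prefixes are listed alphabetically: iodo, methyl.
Assembling the pieces gives 2-iodo-7-methylnonan-5-one.

2-iodo-7-methylnonan-5-one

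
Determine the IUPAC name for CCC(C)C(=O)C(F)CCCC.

5-fluoro-3-methylnonan-4-one

The longest chain bearing the carbonyl is 9 carbons long (nonane).
A ketone (C=O on an internal carbon) is the principal characteristic group, giving the suffix -one.
Choose the numbering such that numbering from this end puts the carbonyl group at C-4 rather than C-6.
This places the carbonyl at C-4; a fluoro group at C-5; a methyl group at C-3.
Substituent prefixes are cited in alphabetical order (multiplying prefixes like di-/tri- are ignored for ordering).
The name is 5-fluoro-3-methylnonan-4-one.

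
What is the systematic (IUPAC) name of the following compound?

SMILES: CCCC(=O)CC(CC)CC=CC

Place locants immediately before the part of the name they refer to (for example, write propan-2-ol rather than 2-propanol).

6-ethyldec-8-en-4-one

The longest chain bearing the carbonyl and the multiple bond is 10 carbons long (decane).
The principal characteristic group is a ketone (C=O on an internal carbon), named with the suffix -one.
A C=C double bond in the chain gives the infix -ene-.
The numbering direction is chosen so that numbering from this end puts the carbonyl group at C-4 rather than C-7.
That gives the carbonyl at C-4; the double bond between C-8 and C-9; an ethyl group at C-6.
The name is 6-ethyldec-8-en-4-one.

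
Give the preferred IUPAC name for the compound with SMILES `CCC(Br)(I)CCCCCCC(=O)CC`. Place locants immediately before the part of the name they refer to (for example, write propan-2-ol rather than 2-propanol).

The longest chain bearing the carbonyl is 12 carbons long (dodecane).
A ketone (C=O on an internal carbon) is the principal characteristic group, giving the suffix -one.
The numbering direction is chosen so that numbering from this end puts the carbonyl group at C-3 rather than C-10.
That gives the carbonyl at C-3; a bromo group at C-10; an iodo group at C-10.
Prefixes are listed alphabetically: bromo, iodo.
Putting it together: 10-bromo-10-iodododecan-3-one.

10-bromo-10-iodododecan-3-one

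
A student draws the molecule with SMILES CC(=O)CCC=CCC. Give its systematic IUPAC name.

oct-5-en-2-one

The longest chain bearing the carbonyl and the multiple bond is 8 carbons long (octane).
The principal characteristic group is a ketone (C=O on an internal carbon), named with the suffix -one.
A C=C double bond in the chain gives the infix -ene-.
Number the chain so that numbering from this end puts the carbonyl group at C-2 rather than C-7.
That gives the carbonyl at C-2; the double bond between C-5 and C-6.
Putting it together: oct-5-en-2-one.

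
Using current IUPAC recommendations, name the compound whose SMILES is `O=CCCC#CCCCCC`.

The longest carbon chain that includes the –CHO group and the multiple bond has 10 carbons, so the parent hydride is decane.
An aldehyde (terminal –CHO) is the principal characteristic group, giving the suffix -al.
The chain contains a C≡C triple bond, so the unsaturation ending is -yne.
Number the chain so that the aldehyde carbon is C-1 by definition.
This places the triple bond between C-4 and C-5.
Putting it together: dec-4-ynal.

dec-4-ynal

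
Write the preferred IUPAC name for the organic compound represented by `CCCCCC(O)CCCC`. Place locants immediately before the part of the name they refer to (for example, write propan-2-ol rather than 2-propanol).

Counting along the main chain through the –OH group gives 10 carbons: the parent is decane.
The highest-priority functional group is an alcohol (–OH), so the name ends in -ol.
The numbering direction is chosen so that numbering from this end puts the hydroxyl group at C-5 rather than C-6.
This places the hydroxyl at C-5.
Assembling the pieces gives decan-5-ol.

decan-5-ol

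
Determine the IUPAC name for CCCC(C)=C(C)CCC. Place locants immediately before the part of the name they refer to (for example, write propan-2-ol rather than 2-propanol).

Counting along the main chain through the multiple bond gives 8 carbons: the parent is octane.
A C=C double bond in the chain gives the infix -ene-.
Both numbering directions give the same locant set; either may be used.
With this numbering: the double bond between C-4 and C-5; methyl groups at C-4 and C-5.
Assembling the pieces gives 4,5-dimethyloct-4-ene.

4,5-dimethyloct-4-ene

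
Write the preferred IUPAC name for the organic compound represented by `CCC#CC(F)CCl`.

The longest chain bearing the multiple bond is 6 carbons long (hexane).
There is one C≡C triple bond, indicated by the ending -yne.
Choose the numbering such that the substituent locant set {1,2} is lower than {5,6} at the first point of difference.
That gives the triple bond between C-3 and C-4; a chloro group at C-1; a fluoro group at C-2.
Substituent prefixes are cited in alphabetical order (multiplying prefixes like di-/tri- are ignored for ordering).
Putting it together: 1-chloro-2-fluorohex-3-yne.

1-chloro-2-fluorohex-3-yne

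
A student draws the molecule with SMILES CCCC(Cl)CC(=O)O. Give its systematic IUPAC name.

Counting along the main chain through the –COOH group gives 6 carbons: the parent is hexane.
The highest-priority functional group is a carboxylic acid (terminal –COOH), so the name ends in -oic acid.
The numbering direction is chosen so that the carboxylic acid carbon is C-1 by definition.
That gives a chloro group at C-3.
Putting it together: 3-chlorohexanoic acid.

3-chlorohexanoic acid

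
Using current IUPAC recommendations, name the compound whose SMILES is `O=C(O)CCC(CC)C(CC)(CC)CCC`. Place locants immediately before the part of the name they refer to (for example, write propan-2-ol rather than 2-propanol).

The longest carbon chain that includes the –COOH group has 8 carbons, so the parent hydride is octane.
The principal characteristic group is a carboxylic acid (terminal –COOH), named with the suffix -oic acid.
The numbering direction is chosen so that the carboxylic acid carbon is C-1 by definition.
That gives ethyl groups at C-4 and C-5 (×2).
The name is 4,5,5-triethyloctanoic acid.

4,5,5-triethyloctanoic acid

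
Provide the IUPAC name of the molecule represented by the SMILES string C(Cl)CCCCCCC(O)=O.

The longest chain bearing the –COOH group is 8 carbons long (octane).
The highest-priority functional group is a carboxylic acid (terminal –COOH), so the name ends in -oic acid.
Number the chain so that the carboxylic acid carbon is C-1 by definition.
That gives a chloro group at C-8.
The name is 8-chlorooctanoic acid.

8-chlorooctanoic acid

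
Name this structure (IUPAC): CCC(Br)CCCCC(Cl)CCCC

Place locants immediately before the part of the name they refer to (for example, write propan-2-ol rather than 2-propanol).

The longest carbon chain is 12 atoms: the parent is dodecane.
Choose the numbering such that the substituent locant set {3,8} is lower than {5,10} at the first point of difference.
That gives a bromo group at C-3; a chloro group at C-8.
Substituent prefixes are cited in alphabetical order (multiplying prefixes like di-/tri- are ignored for ordering).
The name is 3-bromo-8-chlorododecane.

3-bromo-8-chlorododecane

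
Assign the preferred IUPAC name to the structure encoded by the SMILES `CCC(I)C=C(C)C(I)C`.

2,5-diiodo-3-methylhept-3-ene

The longest chain bearing the multiple bond is 7 carbons long (heptane).
A C=C double bond in the chain gives the infix -ene-.
Choose the numbering such that numbering from this end puts the double bond at C-3 rather than C-4.
With this numbering: the double bond between C-3 and C-4; iodo groups at C-2 and C-5; a methyl group at C-3.
The substituents are ordered alphabetically, ignoring any di-/tri- multipliers.
Assembling the pieces gives 2,5-diiodo-3-methylhept-3-ene.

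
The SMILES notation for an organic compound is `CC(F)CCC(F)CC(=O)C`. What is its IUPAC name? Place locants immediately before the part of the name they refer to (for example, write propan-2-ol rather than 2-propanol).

The longest chain bearing the carbonyl is 8 carbons long (octane).
A ketone (C=O on an internal carbon) is the principal characteristic group, giving the suffix -one.
Choose the numbering such that numbering from this end puts the carbonyl group at C-2 rather than C-7.
This places the carbonyl at C-2; fluoro groups at C-4 and C-7.
The name is 4,7-difluorooctan-2-one.

4,7-difluorooctan-2-one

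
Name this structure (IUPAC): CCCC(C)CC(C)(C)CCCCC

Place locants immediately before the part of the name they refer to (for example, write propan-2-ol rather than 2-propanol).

4,6,6-trimethylundecane

The longest continuous carbon chain has 11 atoms, so the parent hydride is undecane.
Choose the numbering such that the substituent locant set {4,6,6} is lower than {6,6,8} at the first point of difference.
With this numbering: methyl groups at C-4 and C-6 (×2).
Assembling the pieces gives 4,6,6-trimethylundecane.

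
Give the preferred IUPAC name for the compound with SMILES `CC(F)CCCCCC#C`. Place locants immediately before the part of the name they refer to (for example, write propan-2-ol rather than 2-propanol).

8-fluoronon-1-yne

The longest carbon chain that includes the multiple bond has 9 carbons, so the parent hydride is nonane.
There is one C≡C triple bond, indicated by the ending -yne.
Choose the numbering such that numbering from this end puts the triple bond at C-1 rather than C-8.
With this numbering: the triple bond between C-1 and C-2; a fluoro group at C-8.
The name is 8-fluoronon-1-yne.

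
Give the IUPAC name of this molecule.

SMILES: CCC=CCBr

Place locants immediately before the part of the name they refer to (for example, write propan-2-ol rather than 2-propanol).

1-bromopent-2-ene

The longest chain bearing the multiple bond is 5 carbons long (pentane).
There is one C=C double bond, indicated by the ending -ene.
Choose the numbering such that numbering from this end puts the double bond at C-2 rather than C-3.
This places the double bond between C-2 and C-3; a bromo group at C-1.
Assembling the pieces gives 1-bromopent-2-ene.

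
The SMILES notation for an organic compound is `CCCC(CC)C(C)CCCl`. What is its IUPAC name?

1-chloro-4-ethyl-3-methylheptane

The longest continuous carbon chain has 7 atoms, so the parent hydride is heptane.
Number the chain so that the substituent locant set {1,3,4} is lower than {4,5,7} at the first point of difference.
That gives a chloro group at C-1; an ethyl group at C-4; a methyl group at C-3.
Substituent prefixes are cited in alphabetical order (multiplying prefixes like di-/tri- are ignored for ordering).
The name is 1-chloro-4-ethyl-3-methylheptane.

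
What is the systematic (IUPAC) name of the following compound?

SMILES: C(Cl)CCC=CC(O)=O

Counting along the main chain through the –COOH group and the multiple bond gives 6 carbons: the parent is hexane.
The principal characteristic group is a carboxylic acid (terminal –COOH), named with the suffix -oic acid.
There is one C=C double bond, indicated by the ending -ene.
The numbering direction is chosen so that the carboxylic acid carbon is C-1 by definition.
That gives the double bond between C-2 and C-3; a chloro group at C-6.
The name is 6-chlorohex-2-enoic acid.

6-chlorohex-2-enoic acid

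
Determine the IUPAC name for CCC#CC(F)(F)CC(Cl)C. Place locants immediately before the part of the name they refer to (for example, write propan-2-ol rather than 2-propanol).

The longest chain bearing the multiple bond is 8 carbons long (octane).
A C≡C triple bond in the chain gives the infix -yne-.
Choose the numbering such that numbering from this end puts the triple bond at C-3 rather than C-5.
This places the triple bond between C-3 and C-4; a chloro group at C-7; two fluoro groups at C-5.
Prefixes are listed alphabetically: chloro, fluoro.
Assembling the pieces gives 7-chloro-5,5-difluorooct-3-yne.

7-chloro-5,5-difluorooct-3-yne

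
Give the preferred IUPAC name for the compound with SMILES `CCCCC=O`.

The longest carbon chain that includes the –CHO group has 5 carbons, so the parent hydride is pentane.
The principal characteristic group is an aldehyde (terminal –CHO), named with the suffix -al.
The numbering direction is chosen so that the aldehyde carbon is C-1 by definition.
Putting it together: pentanal.

pentanal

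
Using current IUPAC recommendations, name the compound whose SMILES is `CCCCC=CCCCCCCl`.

11-chloroundec-5-ene

The longest carbon chain that includes the multiple bond has 11 carbons, so the parent hydride is undecane.
There is one C=C double bond, indicated by the ending -ene.
Number the chain so that numbering from this end puts the double bond at C-5 rather than C-6.
This places the double bond between C-5 and C-6; a chloro group at C-11.
The name is 11-chloroundec-5-ene.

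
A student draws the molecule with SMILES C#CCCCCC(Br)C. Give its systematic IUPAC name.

7-bromooct-1-yne

Counting along the main chain through the multiple bond gives 8 carbons: the parent is octane.
A C≡C triple bond in the chain gives the infix -yne-.
Choose the numbering such that numbering from this end puts the triple bond at C-1 rather than C-7.
With this numbering: the triple bond between C-1 and C-2; a bromo group at C-7.
The name is 7-bromooct-1-yne.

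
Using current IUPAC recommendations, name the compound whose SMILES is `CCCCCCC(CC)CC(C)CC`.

5-ethyl-3-methylundecane

The parent chain contains 11 carbons (undecane).
Choose the numbering such that the substituent locant set {3,5} is lower than {7,9} at the first point of difference.
This places an ethyl group at C-5; a methyl group at C-3.
The substituents are ordered alphabetically, ignoring any di-/tri- multipliers.
Assembling the pieces gives 5-ethyl-3-methylundecane.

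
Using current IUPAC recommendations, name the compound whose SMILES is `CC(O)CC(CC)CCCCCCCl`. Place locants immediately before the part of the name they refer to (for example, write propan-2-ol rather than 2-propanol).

The longest carbon chain that includes the –OH group has 10 carbons, so the parent hydride is decane.
The highest-priority functional group is an alcohol (–OH), so the name ends in -ol.
Choose the numbering such that numbering from this end puts the hydroxyl group at C-2 rather than C-9.
That gives the hydroxyl at C-2; a chloro group at C-10; an ethyl group at C-4.
Prefixes are listed alphabetically: chloro, ethyl.
Assembling the pieces gives 10-chloro-4-ethyldecan-2-ol.

10-chloro-4-ethyldecan-2-ol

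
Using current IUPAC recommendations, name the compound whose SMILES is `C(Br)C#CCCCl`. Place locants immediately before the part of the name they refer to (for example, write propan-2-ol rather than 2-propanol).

1-bromo-5-chloropent-2-yne

Counting along the main chain through the multiple bond gives 5 carbons: the parent is pentane.
There is one C≡C triple bond, indicated by the ending -yne.
Number the chain so that numbering from this end puts the triple bond at C-2 rather than C-3.
This places the triple bond between C-2 and C-3; a bromo group at C-1; a chloro group at C-5.
Prefixes are listed alphabetically: bromo, chloro.
The name is 1-bromo-5-chloropent-2-yne.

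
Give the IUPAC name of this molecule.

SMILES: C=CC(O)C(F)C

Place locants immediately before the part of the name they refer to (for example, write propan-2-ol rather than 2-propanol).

The longest chain bearing the –OH group and the multiple bond is 5 carbons long (pentane).
The principal characteristic group is an alcohol (–OH), named with the suffix -ol.
There is one C=C double bond, indicated by the ending -ene.
Choose the numbering such that numbering from this end puts the double bond at C-1 rather than C-4.
That gives the hydroxyl at C-3; the double bond between C-1 and C-2; a fluoro group at C-4.
Assembling the pieces gives 4-fluoropent-1-en-3-ol.

4-fluoropent-1-en-3-ol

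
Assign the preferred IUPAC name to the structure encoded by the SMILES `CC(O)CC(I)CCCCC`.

The longest carbon chain that includes the –OH group has 9 carbons, so the parent hydride is nonane.
An alcohol (–OH) is the principal characteristic group, giving the suffix -ol.
The numbering direction is chosen so that numbering from this end puts the hydroxyl group at C-2 rather than C-8.
This places the hydroxyl at C-2; an iodo group at C-4.
Putting it together: 4-iodononan-2-ol.

4-iodononan-2-ol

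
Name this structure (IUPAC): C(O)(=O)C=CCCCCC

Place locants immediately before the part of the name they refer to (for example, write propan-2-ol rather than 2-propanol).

Counting along the main chain through the –COOH group and the multiple bond gives 8 carbons: the parent is octane.
The highest-priority functional group is a carboxylic acid (terminal –COOH), so the name ends in -oic acid.
There is one C=C double bond, indicated by the ending -ene.
Choose the numbering such that the carboxylic acid carbon is C-1 by definition.
That gives the double bond between C-2 and C-3.
The name is oct-2-enoic acid.

oct-2-enoic acid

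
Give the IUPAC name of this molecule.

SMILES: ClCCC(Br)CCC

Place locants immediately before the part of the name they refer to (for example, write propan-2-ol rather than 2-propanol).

3-bromo-1-chlorohexane

The longest carbon chain is 6 atoms: the parent is hexane.
Number the chain so that the substituent locant set {1,3} is lower than {4,6} at the first point of difference.
That gives a bromo group at C-3; a chloro group at C-1.
Prefixes are listed alphabetically: bromo, chloro.
Putting it together: 3-bromo-1-chlorohexane.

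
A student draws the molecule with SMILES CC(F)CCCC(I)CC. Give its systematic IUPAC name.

The longest continuous carbon chain has 8 atoms, so the parent hydride is octane.
Choose the numbering such that the substituent locant set {2,6} is lower than {3,7} at the first point of difference.
This places a fluoro group at C-2; an iodo group at C-6.
Substituent prefixes are cited in alphabetical order (multiplying prefixes like di-/tri- are ignored for ordering).
The name is 2-fluoro-6-iodooctane.

2-fluoro-6-iodooctane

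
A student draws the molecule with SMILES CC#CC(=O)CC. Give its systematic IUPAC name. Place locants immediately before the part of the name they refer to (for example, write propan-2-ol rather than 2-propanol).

Counting along the main chain through the carbonyl and the multiple bond gives 6 carbons: the parent is hexane.
The principal characteristic group is a ketone (C=O on an internal carbon), named with the suffix -one.
A C≡C triple bond in the chain gives the infix -yne-.
Choose the numbering such that numbering from this end puts the carbonyl group at C-3 rather than C-4.
That gives the carbonyl at C-3; the triple bond between C-4 and C-5.
Putting it together: hex-4-yn-3-one.

hex-4-yn-3-one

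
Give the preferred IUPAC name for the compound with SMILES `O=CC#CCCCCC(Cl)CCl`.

Counting along the main chain through the –CHO group and the multiple bond gives 9 carbons: the parent is nonane.
The principal characteristic group is an aldehyde (terminal –CHO), named with the suffix -al.
A C≡C triple bond in the chain gives the infix -yne-.
Choose the numbering such that the aldehyde carbon is C-1 by definition.
This places the triple bond between C-2 and C-3; chloro groups at C-8 and C-9.
The name is 8,9-dichloronon-2-ynal.

8,9-dichloronon-2-ynal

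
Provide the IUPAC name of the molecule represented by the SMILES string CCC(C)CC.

The longest carbon chain is 5 atoms: the parent is pentane.
Both numbering directions give the same locant set; either may be used.
This places a methyl group at C-3.
The name is 3-methylpentane.

3-methylpentane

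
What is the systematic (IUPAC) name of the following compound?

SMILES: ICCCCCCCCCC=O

10-iododecanal

The longest carbon chain that includes the –CHO group has 10 carbons, so the parent hydride is decane.
An aldehyde (terminal –CHO) is the principal characteristic group, giving the suffix -al.
Choose the numbering such that the aldehyde carbon is C-1 by definition.
That gives an iodo group at C-10.
Assembling the pieces gives 10-iododecanal.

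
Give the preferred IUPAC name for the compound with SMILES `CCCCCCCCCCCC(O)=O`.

The longest carbon chain that includes the –COOH group has 12 carbons, so the parent hydride is dodecane.
The principal characteristic group is a carboxylic acid (terminal –COOH), named with the suffix -oic acid.
The numbering direction is chosen so that the carboxylic acid carbon is C-1 by definition.
Putting it together: dodecanoic acid.

dodecanoic acid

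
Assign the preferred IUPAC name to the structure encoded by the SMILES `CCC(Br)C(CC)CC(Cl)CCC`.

3-bromo-6-chloro-4-ethylnonane

The longest continuous carbon chain has 9 atoms, so the parent hydride is nonane.
Choose the numbering such that the substituent locant set {3,4,6} is lower than {4,6,7} at the first point of difference.
This places a bromo group at C-3; a chloro group at C-6; an ethyl group at C-4.
Substituent prefixes are cited in alphabetical order (multiplying prefixes like di-/tri- are ignored for ordering).
Putting it together: 3-bromo-6-chloro-4-ethylnonane.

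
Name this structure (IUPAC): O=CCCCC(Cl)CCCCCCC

The longest carbon chain that includes the –CHO group has 12 carbons, so the parent hydride is dodecane.
The highest-priority functional group is an aldehyde (terminal –CHO), so the name ends in -al.
Choose the numbering such that the aldehyde carbon is C-1 by definition.
This places a chloro group at C-5.
Putting it together: 5-chlorododecanal.

5-chlorododecanal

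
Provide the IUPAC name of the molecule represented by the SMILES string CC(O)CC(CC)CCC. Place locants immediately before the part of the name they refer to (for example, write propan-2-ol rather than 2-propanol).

The longest carbon chain that includes the –OH group has 7 carbons, so the parent hydride is heptane.
The highest-priority functional group is an alcohol (–OH), so the name ends in -ol.
The numbering direction is chosen so that numbering from this end puts the hydroxyl group at C-2 rather than C-6.
With this numbering: the hydroxyl at C-2; an ethyl group at C-4.
The name is 4-ethylheptan-2-ol.

4-ethylheptan-2-ol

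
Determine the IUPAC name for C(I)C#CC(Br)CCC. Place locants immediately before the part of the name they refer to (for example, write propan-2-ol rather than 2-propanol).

4-bromo-1-iodohept-2-yne

The longest chain bearing the multiple bond is 7 carbons long (heptane).
A C≡C triple bond in the chain gives the infix -yne-.
Number the chain so that numbering from this end puts the triple bond at C-2 rather than C-5.
That gives the triple bond between C-2 and C-3; a bromo group at C-4; an iodo group at C-1.
Prefixes are listed alphabetically: bromo, iodo.
Putting it together: 4-bromo-1-iodohept-2-yne.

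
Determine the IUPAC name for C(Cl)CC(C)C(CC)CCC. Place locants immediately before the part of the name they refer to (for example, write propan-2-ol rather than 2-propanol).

The parent chain contains 7 carbons (heptane).
Choose the numbering such that the substituent locant set {1,3,4} is lower than {4,5,7} at the first point of difference.
That gives a chloro group at C-1; an ethyl group at C-4; a methyl group at C-3.
Substituent prefixes are cited in alphabetical order (multiplying prefixes like di-/tri- are ignored for ordering).
Assembling the pieces gives 1-chloro-4-ethyl-3-methylheptane.

1-chloro-4-ethyl-3-methylheptane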